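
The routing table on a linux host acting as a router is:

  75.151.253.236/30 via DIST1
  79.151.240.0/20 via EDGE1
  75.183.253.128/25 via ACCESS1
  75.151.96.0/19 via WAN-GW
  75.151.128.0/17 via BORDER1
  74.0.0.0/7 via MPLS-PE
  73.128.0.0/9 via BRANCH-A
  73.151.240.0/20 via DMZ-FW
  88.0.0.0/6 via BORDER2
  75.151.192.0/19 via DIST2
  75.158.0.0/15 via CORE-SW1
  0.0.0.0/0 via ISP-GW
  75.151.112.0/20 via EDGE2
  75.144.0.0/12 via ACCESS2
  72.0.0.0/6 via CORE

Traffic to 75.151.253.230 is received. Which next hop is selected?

BORDER1

Routes whose prefix contains 75.151.253.230:
  0.0.0.0/0 (default, matches everything) -> ISP-GW
  72.0.0.0/6 (72.0.0.0 - 75.255.255.255) -> CORE
  74.0.0.0/7 (74.0.0.0 - 75.255.255.255) -> MPLS-PE
  75.144.0.0/12 (75.144.0.0 - 75.159.255.255) -> ACCESS2
  75.151.128.0/17 (75.151.128.0 - 75.151.255.255) -> BORDER1
More-specific entries that do NOT match:
  75.151.253.236/30 (75.151.253.236 - 75.151.253.239) does not contain 75.151.253.230
  75.183.253.128/25 (75.183.253.128 - 75.183.253.255) does not contain 75.151.253.230
  79.151.240.0/20 (79.151.240.0 - 79.151.255.255) does not contain 75.151.253.230
  73.151.240.0/20 (73.151.240.0 - 73.151.255.255) does not contain 75.151.253.230
  75.151.112.0/20 (75.151.112.0 - 75.151.127.255) does not contain 75.151.253.230
  75.151.96.0/19 (75.151.96.0 - 75.151.127.255) does not contain 75.151.253.230
  75.151.192.0/19 (75.151.192.0 - 75.151.223.255) does not contain 75.151.253.230
Longest matching prefix is /17 -> next hop BORDER1.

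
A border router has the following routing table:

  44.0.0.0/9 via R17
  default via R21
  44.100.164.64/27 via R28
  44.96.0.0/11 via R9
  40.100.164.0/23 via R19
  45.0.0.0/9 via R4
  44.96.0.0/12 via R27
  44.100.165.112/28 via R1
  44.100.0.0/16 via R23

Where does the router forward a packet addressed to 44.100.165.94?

Routes whose prefix contains 44.100.165.94:
  0.0.0.0/0 (default, matches everything) -> R21
  44.0.0.0/9 (44.0.0.0 - 44.127.255.255) -> R17
  44.96.0.0/11 (44.96.0.0 - 44.127.255.255) -> R9
  44.96.0.0/12 (44.96.0.0 - 44.111.255.255) -> R27
  44.100.0.0/16 (44.100.0.0 - 44.100.255.255) -> R23
More-specific entries that do NOT match:
  44.100.165.112/28 (44.100.165.112 - 44.100.165.127) does not contain 44.100.165.94
  44.100.164.64/27 (44.100.164.64 - 44.100.164.95) does not contain 44.100.165.94
  40.100.164.0/23 (40.100.164.0 - 40.100.165.255) does not contain 44.100.165.94
Longest matching prefix is /16 -> next hop R23.

R23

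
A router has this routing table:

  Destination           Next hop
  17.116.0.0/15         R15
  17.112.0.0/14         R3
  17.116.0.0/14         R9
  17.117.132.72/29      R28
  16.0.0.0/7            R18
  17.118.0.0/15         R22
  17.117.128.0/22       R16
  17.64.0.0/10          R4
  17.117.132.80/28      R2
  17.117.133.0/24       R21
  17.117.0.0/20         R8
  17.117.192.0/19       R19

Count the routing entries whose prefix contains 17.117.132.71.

Prefixes containing 17.117.132.71:
  16.0.0.0/7 (16.0.0.0 - 17.255.255.255)
  17.64.0.0/10 (17.64.0.0 - 17.127.255.255)
  17.116.0.0/14 (17.116.0.0 - 17.119.255.255)
  17.116.0.0/15 (17.116.0.0 - 17.117.255.255)
Total matching entries: 4.

4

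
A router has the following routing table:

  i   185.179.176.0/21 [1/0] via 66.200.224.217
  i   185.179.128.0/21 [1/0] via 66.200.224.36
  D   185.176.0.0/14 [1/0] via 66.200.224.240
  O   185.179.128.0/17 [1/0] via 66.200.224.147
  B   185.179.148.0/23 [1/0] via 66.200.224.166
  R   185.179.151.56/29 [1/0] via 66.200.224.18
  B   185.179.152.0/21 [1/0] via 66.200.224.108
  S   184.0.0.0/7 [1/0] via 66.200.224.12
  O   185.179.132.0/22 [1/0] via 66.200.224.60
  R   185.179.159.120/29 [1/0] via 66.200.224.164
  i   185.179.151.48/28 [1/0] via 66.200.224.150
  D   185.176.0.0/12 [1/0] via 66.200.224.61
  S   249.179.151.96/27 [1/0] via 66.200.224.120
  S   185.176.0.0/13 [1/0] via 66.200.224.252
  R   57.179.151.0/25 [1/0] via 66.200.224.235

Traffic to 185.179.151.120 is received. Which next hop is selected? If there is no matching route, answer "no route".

Routes whose prefix contains 185.179.151.120:
  184.0.0.0/7 (184.0.0.0 - 185.255.255.255) -> 66.200.224.12
  185.176.0.0/12 (185.176.0.0 - 185.191.255.255) -> 66.200.224.61
  185.176.0.0/13 (185.176.0.0 - 185.183.255.255) -> 66.200.224.252
  185.176.0.0/14 (185.176.0.0 - 185.179.255.255) -> 66.200.224.240
  185.179.128.0/17 (185.179.128.0 - 185.179.255.255) -> 66.200.224.147
More-specific entries that do NOT match:
  185.179.151.56/29 (185.179.151.56 - 185.179.151.63) does not contain 185.179.151.120
  185.179.159.120/29 (185.179.159.120 - 185.179.159.127) does not contain 185.179.151.120
  185.179.151.48/28 (185.179.151.48 - 185.179.151.63) does not contain 185.179.151.120
  249.179.151.96/27 (249.179.151.96 - 249.179.151.127) does not contain 185.179.151.120
  57.179.151.0/25 (57.179.151.0 - 57.179.151.127) does not contain 185.179.151.120
  185.179.148.0/23 (185.179.148.0 - 185.179.149.255) does not contain 185.179.151.120
  185.179.132.0/22 (185.179.132.0 - 185.179.135.255) does not contain 185.179.151.120
  185.179.176.0/21 (185.179.176.0 - 185.179.183.255) does not contain 185.179.151.120
  185.179.128.0/21 (185.179.128.0 - 185.179.135.255) does not contain 185.179.151.120
  185.179.152.0/21 (185.179.152.0 - 185.179.159.255) does not contain 185.179.151.120
Longest matching prefix is /17 -> next hop 66.200.224.147.

66.200.224.147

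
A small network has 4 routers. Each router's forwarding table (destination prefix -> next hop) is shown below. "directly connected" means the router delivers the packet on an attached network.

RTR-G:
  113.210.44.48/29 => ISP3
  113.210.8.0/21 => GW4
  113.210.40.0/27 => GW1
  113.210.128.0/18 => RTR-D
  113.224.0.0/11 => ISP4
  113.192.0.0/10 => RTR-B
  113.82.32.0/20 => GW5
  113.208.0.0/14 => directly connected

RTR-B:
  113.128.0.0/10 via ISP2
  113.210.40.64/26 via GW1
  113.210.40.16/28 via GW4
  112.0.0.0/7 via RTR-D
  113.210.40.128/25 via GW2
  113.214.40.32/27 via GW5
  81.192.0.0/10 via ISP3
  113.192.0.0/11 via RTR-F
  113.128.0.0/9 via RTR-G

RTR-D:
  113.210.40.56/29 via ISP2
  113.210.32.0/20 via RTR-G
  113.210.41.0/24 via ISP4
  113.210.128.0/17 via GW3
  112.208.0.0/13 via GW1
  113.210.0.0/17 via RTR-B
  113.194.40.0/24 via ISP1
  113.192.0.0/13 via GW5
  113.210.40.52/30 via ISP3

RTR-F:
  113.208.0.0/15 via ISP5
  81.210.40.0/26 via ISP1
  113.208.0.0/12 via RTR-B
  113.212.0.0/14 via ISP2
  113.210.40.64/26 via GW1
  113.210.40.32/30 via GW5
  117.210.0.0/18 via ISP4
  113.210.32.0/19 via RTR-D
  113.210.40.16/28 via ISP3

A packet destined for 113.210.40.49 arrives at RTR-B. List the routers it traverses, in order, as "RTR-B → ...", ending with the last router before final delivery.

At RTR-B: longest match for 113.210.40.49 is 113.192.0.0/11 -> RTR-F
At RTR-F: longest match for 113.210.40.49 is 113.210.32.0/19 -> RTR-D
At RTR-D: longest match for 113.210.40.49 is 113.210.32.0/20 -> RTR-G
At RTR-G: longest match for 113.210.40.49 is 113.208.0.0/14 -> directly connected

RTR-B → RTR-F → RTR-D → RTR-G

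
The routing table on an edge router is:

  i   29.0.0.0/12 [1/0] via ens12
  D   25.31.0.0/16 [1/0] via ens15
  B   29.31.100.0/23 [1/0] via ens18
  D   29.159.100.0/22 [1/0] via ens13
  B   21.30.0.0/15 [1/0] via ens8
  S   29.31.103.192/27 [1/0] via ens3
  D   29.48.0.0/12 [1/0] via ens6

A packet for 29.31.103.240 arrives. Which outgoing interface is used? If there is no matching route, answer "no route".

No entry's prefix contains 29.31.103.240; there is no default route.

no route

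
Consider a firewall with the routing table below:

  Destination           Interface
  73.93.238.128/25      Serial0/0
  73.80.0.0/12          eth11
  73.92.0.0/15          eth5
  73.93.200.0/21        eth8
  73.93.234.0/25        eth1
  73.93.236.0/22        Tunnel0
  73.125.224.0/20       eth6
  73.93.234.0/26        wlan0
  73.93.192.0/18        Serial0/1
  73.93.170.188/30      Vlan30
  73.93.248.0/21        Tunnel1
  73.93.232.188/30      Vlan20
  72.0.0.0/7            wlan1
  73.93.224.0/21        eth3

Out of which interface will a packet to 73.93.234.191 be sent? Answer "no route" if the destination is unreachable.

Serial0/1

Routes whose prefix contains 73.93.234.191:
  72.0.0.0/7 (72.0.0.0 - 73.255.255.255) -> wlan1
  73.80.0.0/12 (73.80.0.0 - 73.95.255.255) -> eth11
  73.92.0.0/15 (73.92.0.0 - 73.93.255.255) -> eth5
  73.93.192.0/18 (73.93.192.0 - 73.93.255.255) -> Serial0/1
More-specific entries that do NOT match:
  73.93.170.188/30 (73.93.170.188 - 73.93.170.191) does not contain 73.93.234.191
  73.93.232.188/30 (73.93.232.188 - 73.93.232.191) does not contain 73.93.234.191
  73.93.234.0/26 (73.93.234.0 - 73.93.234.63) does not contain 73.93.234.191
  73.93.238.128/25 (73.93.238.128 - 73.93.238.255) does not contain 73.93.234.191
  73.93.234.0/25 (73.93.234.0 - 73.93.234.127) does not contain 73.93.234.191
  73.93.236.0/22 (73.93.236.0 - 73.93.239.255) does not contain 73.93.234.191
  73.93.200.0/21 (73.93.200.0 - 73.93.207.255) does not contain 73.93.234.191
  73.93.248.0/21 (73.93.248.0 - 73.93.255.255) does not contain 73.93.234.191
  73.93.224.0/21 (73.93.224.0 - 73.93.231.255) does not contain 73.93.234.191
  73.125.224.0/20 (73.125.224.0 - 73.125.239.255) does not contain 73.93.234.191
Longest matching prefix is /18 -> interface Serial0/1.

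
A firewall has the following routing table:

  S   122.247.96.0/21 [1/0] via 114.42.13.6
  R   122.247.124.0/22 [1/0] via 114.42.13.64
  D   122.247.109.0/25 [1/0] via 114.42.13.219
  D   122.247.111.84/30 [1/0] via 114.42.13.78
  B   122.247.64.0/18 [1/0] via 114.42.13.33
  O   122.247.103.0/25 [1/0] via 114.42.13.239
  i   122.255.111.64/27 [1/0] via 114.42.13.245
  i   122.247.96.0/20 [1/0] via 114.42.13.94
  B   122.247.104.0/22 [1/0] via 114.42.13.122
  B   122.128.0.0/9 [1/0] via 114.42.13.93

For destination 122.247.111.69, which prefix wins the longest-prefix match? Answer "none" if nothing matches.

Entries matching 122.247.111.69:
  122.128.0.0/9 (122.128.0.0 - 122.255.255.255)
  122.247.64.0/18 (122.247.64.0 - 122.247.127.255)
  122.247.96.0/20 (122.247.96.0 - 122.247.111.255)
Most specific is 122.247.96.0/20.

122.247.96.0/20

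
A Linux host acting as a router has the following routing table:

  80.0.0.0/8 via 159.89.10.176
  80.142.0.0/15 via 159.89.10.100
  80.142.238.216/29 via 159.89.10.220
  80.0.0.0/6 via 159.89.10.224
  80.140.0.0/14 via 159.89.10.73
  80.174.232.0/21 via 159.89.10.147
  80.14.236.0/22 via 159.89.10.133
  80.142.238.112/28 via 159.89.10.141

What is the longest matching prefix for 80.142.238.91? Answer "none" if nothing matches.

Entries matching 80.142.238.91:
  80.0.0.0/6 (80.0.0.0 - 83.255.255.255)
  80.0.0.0/8 (80.0.0.0 - 80.255.255.255)
  80.140.0.0/14 (80.140.0.0 - 80.143.255.255)
  80.142.0.0/15 (80.142.0.0 - 80.143.255.255)
Most specific is 80.142.0.0/15.

80.142.0.0/15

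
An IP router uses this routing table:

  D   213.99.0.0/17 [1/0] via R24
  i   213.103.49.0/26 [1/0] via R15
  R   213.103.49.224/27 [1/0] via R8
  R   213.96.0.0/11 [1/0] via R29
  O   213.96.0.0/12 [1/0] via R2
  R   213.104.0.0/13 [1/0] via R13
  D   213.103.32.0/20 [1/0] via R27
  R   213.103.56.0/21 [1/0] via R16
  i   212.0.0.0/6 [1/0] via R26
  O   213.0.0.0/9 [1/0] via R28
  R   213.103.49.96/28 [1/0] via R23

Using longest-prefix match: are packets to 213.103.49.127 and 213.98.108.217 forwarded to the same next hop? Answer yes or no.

213.103.49.127: longest match 213.96.0.0/12 -> R2
213.98.108.217: longest match 213.96.0.0/12 -> R2

yes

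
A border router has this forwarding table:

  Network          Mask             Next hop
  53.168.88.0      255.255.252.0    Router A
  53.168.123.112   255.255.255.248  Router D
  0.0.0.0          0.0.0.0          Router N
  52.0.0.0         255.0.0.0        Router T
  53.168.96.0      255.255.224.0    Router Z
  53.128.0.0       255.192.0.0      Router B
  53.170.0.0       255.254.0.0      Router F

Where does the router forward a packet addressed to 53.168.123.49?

Routes whose prefix contains 53.168.123.49:
  0.0.0.0/0 (default, matches everything) -> Router N
  53.128.0.0/10 (53.128.0.0 - 53.191.255.255) -> Router B
  53.168.96.0/19 (53.168.96.0 - 53.168.127.255) -> Router Z
More-specific entries that do NOT match:
  53.168.123.112/29 (53.168.123.112 - 53.168.123.119) does not contain 53.168.123.49
  53.168.88.0/22 (53.168.88.0 - 53.168.91.255) does not contain 53.168.123.49
Longest matching prefix is /19 -> next hop Router Z.

Router Z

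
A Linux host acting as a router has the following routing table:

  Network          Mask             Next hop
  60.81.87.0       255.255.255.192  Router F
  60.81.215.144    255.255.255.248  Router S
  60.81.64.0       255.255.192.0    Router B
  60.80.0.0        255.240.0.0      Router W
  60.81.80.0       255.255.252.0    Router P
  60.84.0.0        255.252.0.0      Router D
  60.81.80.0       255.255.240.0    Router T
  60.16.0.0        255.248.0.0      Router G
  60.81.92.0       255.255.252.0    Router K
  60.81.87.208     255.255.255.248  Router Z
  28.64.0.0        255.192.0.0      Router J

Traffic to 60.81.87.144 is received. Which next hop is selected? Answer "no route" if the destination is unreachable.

Router T

Routes whose prefix contains 60.81.87.144:
  60.80.0.0/12 (60.80.0.0 - 60.95.255.255) -> Router W
  60.81.64.0/18 (60.81.64.0 - 60.81.127.255) -> Router B
  60.81.80.0/20 (60.81.80.0 - 60.81.95.255) -> Router T
More-specific entries that do NOT match:
  60.81.215.144/29 (60.81.215.144 - 60.81.215.151) does not contain 60.81.87.144
  60.81.87.208/29 (60.81.87.208 - 60.81.87.215) does not contain 60.81.87.144
  60.81.87.0/26 (60.81.87.0 - 60.81.87.63) does not contain 60.81.87.144
  60.81.80.0/22 (60.81.80.0 - 60.81.83.255) does not contain 60.81.87.144
  60.81.92.0/22 (60.81.92.0 - 60.81.95.255) does not contain 60.81.87.144
Longest matching prefix is /20 -> next hop Router T.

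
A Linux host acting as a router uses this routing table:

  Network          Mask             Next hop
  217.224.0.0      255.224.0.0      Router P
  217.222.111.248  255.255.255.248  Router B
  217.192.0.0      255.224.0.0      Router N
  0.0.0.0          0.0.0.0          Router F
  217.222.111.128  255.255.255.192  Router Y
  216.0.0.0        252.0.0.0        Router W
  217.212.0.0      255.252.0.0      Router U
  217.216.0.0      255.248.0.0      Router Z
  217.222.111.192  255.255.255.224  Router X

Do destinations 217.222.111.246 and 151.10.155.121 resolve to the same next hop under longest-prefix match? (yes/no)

no

217.222.111.246: longest match 217.216.0.0/13 -> Router Z
151.10.155.121: longest match 0.0.0.0/0 -> Router F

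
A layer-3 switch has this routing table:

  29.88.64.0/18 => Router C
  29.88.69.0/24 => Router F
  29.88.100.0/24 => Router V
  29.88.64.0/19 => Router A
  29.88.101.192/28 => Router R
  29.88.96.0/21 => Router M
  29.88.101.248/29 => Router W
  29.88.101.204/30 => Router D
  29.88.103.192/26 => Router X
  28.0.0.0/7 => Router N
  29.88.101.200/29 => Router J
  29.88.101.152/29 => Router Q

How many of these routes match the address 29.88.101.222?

3

Prefixes containing 29.88.101.222:
  28.0.0.0/7 (28.0.0.0 - 29.255.255.255)
  29.88.64.0/18 (29.88.64.0 - 29.88.127.255)
  29.88.96.0/21 (29.88.96.0 - 29.88.103.255)
Total matching entries: 3.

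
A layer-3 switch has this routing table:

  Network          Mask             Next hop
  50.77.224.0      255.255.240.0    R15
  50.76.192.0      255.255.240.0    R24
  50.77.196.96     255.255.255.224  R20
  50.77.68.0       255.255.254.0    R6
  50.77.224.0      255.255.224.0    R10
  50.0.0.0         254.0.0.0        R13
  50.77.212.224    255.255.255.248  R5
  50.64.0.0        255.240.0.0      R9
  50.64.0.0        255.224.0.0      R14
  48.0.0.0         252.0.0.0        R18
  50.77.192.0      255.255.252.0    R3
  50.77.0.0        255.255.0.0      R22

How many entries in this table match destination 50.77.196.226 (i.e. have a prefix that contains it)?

5

Prefixes containing 50.77.196.226:
  48.0.0.0/6 (48.0.0.0 - 51.255.255.255)
  50.0.0.0/7 (50.0.0.0 - 51.255.255.255)
  50.64.0.0/11 (50.64.0.0 - 50.95.255.255)
  50.64.0.0/12 (50.64.0.0 - 50.79.255.255)
  50.77.0.0/16 (50.77.0.0 - 50.77.255.255)
Total matching entries: 5.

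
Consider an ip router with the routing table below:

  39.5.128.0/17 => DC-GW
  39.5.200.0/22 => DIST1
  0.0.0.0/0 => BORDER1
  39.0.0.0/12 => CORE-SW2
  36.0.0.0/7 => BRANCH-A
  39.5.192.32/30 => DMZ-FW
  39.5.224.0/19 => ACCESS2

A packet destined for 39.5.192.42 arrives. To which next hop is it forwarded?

DC-GW

Routes whose prefix contains 39.5.192.42:
  0.0.0.0/0 (default, matches everything) -> BORDER1
  39.0.0.0/12 (39.0.0.0 - 39.15.255.255) -> CORE-SW2
  39.5.128.0/17 (39.5.128.0 - 39.5.255.255) -> DC-GW
More-specific entries that do NOT match:
  39.5.192.32/30 (39.5.192.32 - 39.5.192.35) does not contain 39.5.192.42
  39.5.200.0/22 (39.5.200.0 - 39.5.203.255) does not contain 39.5.192.42
  39.5.224.0/19 (39.5.224.0 - 39.5.255.255) does not contain 39.5.192.42
Longest matching prefix is /17 -> next hop DC-GW.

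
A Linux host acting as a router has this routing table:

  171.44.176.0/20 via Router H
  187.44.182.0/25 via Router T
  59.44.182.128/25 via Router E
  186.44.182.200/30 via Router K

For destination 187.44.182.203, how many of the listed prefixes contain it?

0

No listed prefix contains 187.44.182.203.
Total matching entries: 0.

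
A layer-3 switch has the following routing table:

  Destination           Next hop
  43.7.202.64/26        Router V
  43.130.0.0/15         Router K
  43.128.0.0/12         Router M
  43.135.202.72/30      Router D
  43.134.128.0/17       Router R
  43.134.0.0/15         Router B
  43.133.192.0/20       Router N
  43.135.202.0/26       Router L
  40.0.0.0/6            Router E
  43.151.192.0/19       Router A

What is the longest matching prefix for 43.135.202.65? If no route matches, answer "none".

Entries matching 43.135.202.65:
  40.0.0.0/6 (40.0.0.0 - 43.255.255.255)
  43.128.0.0/12 (43.128.0.0 - 43.143.255.255)
  43.134.0.0/15 (43.134.0.0 - 43.135.255.255)
Most specific is 43.134.0.0/15.

43.134.0.0/15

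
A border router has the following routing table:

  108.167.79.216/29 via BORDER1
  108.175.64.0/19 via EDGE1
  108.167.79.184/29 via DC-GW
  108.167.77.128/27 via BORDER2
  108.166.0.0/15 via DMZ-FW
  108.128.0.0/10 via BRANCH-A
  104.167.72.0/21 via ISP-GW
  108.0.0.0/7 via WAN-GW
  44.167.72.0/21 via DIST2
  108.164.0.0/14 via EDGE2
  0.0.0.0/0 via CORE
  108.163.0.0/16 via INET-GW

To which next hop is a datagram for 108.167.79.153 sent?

Routes whose prefix contains 108.167.79.153:
  0.0.0.0/0 (default, matches everything) -> CORE
  108.0.0.0/7 (108.0.0.0 - 109.255.255.255) -> WAN-GW
  108.128.0.0/10 (108.128.0.0 - 108.191.255.255) -> BRANCH-A
  108.164.0.0/14 (108.164.0.0 - 108.167.255.255) -> EDGE2
  108.166.0.0/15 (108.166.0.0 - 108.167.255.255) -> DMZ-FW
More-specific entries that do NOT match:
  108.167.79.216/29 (108.167.79.216 - 108.167.79.223) does not contain 108.167.79.153
  108.167.79.184/29 (108.167.79.184 - 108.167.79.191) does not contain 108.167.79.153
  108.167.77.128/27 (108.167.77.128 - 108.167.77.159) does not contain 108.167.79.153
  104.167.72.0/21 (104.167.72.0 - 104.167.79.255) does not contain 108.167.79.153
  44.167.72.0/21 (44.167.72.0 - 44.167.79.255) does not contain 108.167.79.153
  108.175.64.0/19 (108.175.64.0 - 108.175.95.255) does not contain 108.167.79.153
  108.163.0.0/16 (108.163.0.0 - 108.163.255.255) does not contain 108.167.79.153
Longest matching prefix is /15 -> next hop DMZ-FW.

DMZ-FW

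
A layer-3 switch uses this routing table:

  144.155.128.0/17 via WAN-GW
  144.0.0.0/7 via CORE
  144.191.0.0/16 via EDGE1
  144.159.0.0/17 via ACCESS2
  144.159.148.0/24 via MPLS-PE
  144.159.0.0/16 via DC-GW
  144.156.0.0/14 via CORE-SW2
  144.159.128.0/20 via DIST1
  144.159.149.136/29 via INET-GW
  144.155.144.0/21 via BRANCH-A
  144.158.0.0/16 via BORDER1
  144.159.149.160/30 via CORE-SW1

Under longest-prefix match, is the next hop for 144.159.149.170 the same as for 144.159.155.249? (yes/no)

yes

144.159.149.170: longest match 144.159.0.0/16 -> DC-GW
144.159.155.249: longest match 144.159.0.0/16 -> DC-GW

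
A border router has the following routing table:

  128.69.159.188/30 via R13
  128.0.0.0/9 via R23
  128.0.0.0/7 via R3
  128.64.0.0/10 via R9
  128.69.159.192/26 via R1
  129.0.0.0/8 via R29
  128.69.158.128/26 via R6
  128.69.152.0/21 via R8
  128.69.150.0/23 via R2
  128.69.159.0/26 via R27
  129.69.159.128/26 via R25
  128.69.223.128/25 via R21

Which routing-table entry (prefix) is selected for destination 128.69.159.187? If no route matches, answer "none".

Entries matching 128.69.159.187:
  128.0.0.0/7 (128.0.0.0 - 129.255.255.255)
  128.0.0.0/9 (128.0.0.0 - 128.127.255.255)
  128.64.0.0/10 (128.64.0.0 - 128.127.255.255)
  128.69.152.0/21 (128.69.152.0 - 128.69.159.255)
Most specific is 128.69.152.0/21.

128.69.152.0/21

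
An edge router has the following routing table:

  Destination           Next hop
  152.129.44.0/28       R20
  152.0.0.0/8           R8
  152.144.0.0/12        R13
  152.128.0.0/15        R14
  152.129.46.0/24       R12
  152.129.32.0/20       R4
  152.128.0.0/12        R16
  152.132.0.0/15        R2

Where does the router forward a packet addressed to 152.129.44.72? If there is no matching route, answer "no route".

R4

Routes whose prefix contains 152.129.44.72:
  152.0.0.0/8 (152.0.0.0 - 152.255.255.255) -> R8
  152.128.0.0/12 (152.128.0.0 - 152.143.255.255) -> R16
  152.128.0.0/15 (152.128.0.0 - 152.129.255.255) -> R14
  152.129.32.0/20 (152.129.32.0 - 152.129.47.255) -> R4
More-specific entries that do NOT match:
  152.129.44.0/28 (152.129.44.0 - 152.129.44.15) does not contain 152.129.44.72
  152.129.46.0/24 (152.129.46.0 - 152.129.46.255) does not contain 152.129.44.72
Longest matching prefix is /20 -> next hop R4.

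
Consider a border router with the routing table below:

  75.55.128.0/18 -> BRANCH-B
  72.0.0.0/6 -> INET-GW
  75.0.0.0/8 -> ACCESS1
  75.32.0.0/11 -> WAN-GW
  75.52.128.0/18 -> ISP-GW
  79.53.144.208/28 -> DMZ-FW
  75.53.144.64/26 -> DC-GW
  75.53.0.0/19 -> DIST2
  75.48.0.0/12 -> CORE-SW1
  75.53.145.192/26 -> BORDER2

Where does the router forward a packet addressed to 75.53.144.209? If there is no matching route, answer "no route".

Routes whose prefix contains 75.53.144.209:
  72.0.0.0/6 (72.0.0.0 - 75.255.255.255) -> INET-GW
  75.0.0.0/8 (75.0.0.0 - 75.255.255.255) -> ACCESS1
  75.32.0.0/11 (75.32.0.0 - 75.63.255.255) -> WAN-GW
  75.48.0.0/12 (75.48.0.0 - 75.63.255.255) -> CORE-SW1
More-specific entries that do NOT match:
  79.53.144.208/28 (79.53.144.208 - 79.53.144.223) does not contain 75.53.144.209
  75.53.144.64/26 (75.53.144.64 - 75.53.144.127) does not contain 75.53.144.209
  75.53.145.192/26 (75.53.145.192 - 75.53.145.255) does not contain 75.53.144.209
  75.53.0.0/19 (75.53.0.0 - 75.53.31.255) does not contain 75.53.144.209
  75.55.128.0/18 (75.55.128.0 - 75.55.191.255) does not contain 75.53.144.209
  75.52.128.0/18 (75.52.128.0 - 75.52.191.255) does not contain 75.53.144.209
Longest matching prefix is /12 -> next hop CORE-SW1.

CORE-SW1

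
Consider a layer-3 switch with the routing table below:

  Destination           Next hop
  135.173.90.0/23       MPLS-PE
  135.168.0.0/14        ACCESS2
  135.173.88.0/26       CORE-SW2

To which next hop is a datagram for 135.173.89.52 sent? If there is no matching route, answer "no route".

no route

No entry's prefix contains 135.173.89.52; there is no default route.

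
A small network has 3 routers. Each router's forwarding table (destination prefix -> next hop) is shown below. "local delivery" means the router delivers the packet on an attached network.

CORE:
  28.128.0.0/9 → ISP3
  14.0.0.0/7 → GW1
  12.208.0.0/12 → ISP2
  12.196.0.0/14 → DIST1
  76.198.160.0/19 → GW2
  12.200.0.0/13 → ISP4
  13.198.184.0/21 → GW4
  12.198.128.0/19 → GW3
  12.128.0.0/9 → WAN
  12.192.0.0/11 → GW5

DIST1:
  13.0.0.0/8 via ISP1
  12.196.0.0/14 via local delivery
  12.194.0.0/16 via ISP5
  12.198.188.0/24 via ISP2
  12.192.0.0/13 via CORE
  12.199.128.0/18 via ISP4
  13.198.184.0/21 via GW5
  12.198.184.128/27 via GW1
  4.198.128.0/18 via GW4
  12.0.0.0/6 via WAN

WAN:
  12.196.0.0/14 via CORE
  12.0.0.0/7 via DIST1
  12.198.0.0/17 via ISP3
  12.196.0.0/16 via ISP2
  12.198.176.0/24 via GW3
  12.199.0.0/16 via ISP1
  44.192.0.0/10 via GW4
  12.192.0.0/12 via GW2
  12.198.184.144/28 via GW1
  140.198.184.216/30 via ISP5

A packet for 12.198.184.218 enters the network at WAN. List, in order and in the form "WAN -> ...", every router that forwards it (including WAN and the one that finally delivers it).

WAN -> CORE -> DIST1

At WAN: longest match for 12.198.184.218 is 12.196.0.0/14 -> CORE
At CORE: longest match for 12.198.184.218 is 12.196.0.0/14 -> DIST1
At DIST1: longest match for 12.198.184.218 is 12.196.0.0/14 -> local delivery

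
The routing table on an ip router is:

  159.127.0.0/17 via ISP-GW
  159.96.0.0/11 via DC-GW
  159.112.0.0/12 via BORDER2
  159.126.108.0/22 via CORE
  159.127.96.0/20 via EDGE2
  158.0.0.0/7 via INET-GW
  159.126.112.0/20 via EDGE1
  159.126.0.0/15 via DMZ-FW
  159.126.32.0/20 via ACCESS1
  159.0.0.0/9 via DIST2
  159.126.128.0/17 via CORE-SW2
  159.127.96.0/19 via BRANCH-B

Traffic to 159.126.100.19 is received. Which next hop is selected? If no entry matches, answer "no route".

Routes whose prefix contains 159.126.100.19:
  158.0.0.0/7 (158.0.0.0 - 159.255.255.255) -> INET-GW
  159.0.0.0/9 (159.0.0.0 - 159.127.255.255) -> DIST2
  159.96.0.0/11 (159.96.0.0 - 159.127.255.255) -> DC-GW
  159.112.0.0/12 (159.112.0.0 - 159.127.255.255) -> BORDER2
  159.126.0.0/15 (159.126.0.0 - 159.127.255.255) -> DMZ-FW
More-specific entries that do NOT match:
  159.126.108.0/22 (159.126.108.0 - 159.126.111.255) does not contain 159.126.100.19
  159.127.96.0/20 (159.127.96.0 - 159.127.111.255) does not contain 159.126.100.19
  159.126.112.0/20 (159.126.112.0 - 159.126.127.255) does not contain 159.126.100.19
  159.126.32.0/20 (159.126.32.0 - 159.126.47.255) does not contain 159.126.100.19
  159.127.96.0/19 (159.127.96.0 - 159.127.127.255) does not contain 159.126.100.19
  159.127.0.0/17 (159.127.0.0 - 159.127.127.255) does not contain 159.126.100.19
  159.126.128.0/17 (159.126.128.0 - 159.126.255.255) does not contain 159.126.100.19
Longest matching prefix is /15 -> next hop DMZ-FW.

DMZ-FW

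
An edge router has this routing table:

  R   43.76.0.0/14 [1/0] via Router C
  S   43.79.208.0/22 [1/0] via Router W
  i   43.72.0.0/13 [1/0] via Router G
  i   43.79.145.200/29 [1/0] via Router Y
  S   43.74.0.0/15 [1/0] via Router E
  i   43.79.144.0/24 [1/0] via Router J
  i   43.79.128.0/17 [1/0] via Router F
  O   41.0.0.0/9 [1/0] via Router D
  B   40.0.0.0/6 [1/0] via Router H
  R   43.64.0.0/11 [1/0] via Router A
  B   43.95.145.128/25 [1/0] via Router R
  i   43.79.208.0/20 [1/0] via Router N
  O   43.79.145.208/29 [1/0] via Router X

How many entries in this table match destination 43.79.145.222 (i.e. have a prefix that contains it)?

5

Prefixes containing 43.79.145.222:
  40.0.0.0/6 (40.0.0.0 - 43.255.255.255)
  43.64.0.0/11 (43.64.0.0 - 43.95.255.255)
  43.72.0.0/13 (43.72.0.0 - 43.79.255.255)
  43.76.0.0/14 (43.76.0.0 - 43.79.255.255)
  43.79.128.0/17 (43.79.128.0 - 43.79.255.255)
Total matching entries: 5.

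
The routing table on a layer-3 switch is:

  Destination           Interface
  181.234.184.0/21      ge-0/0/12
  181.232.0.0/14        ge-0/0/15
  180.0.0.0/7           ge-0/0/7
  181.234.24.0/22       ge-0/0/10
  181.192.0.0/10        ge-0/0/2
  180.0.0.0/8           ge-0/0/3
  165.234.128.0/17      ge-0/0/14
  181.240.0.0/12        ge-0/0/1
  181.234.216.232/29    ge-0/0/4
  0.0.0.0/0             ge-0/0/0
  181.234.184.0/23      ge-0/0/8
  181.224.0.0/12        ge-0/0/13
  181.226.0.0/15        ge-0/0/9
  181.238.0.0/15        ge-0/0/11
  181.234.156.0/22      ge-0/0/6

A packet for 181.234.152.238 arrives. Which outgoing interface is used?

ge-0/0/15

Routes whose prefix contains 181.234.152.238:
  0.0.0.0/0 (default, matches everything) -> ge-0/0/0
  180.0.0.0/7 (180.0.0.0 - 181.255.255.255) -> ge-0/0/7
  181.192.0.0/10 (181.192.0.0 - 181.255.255.255) -> ge-0/0/2
  181.224.0.0/12 (181.224.0.0 - 181.239.255.255) -> ge-0/0/13
  181.232.0.0/14 (181.232.0.0 - 181.235.255.255) -> ge-0/0/15
More-specific entries that do NOT match:
  181.234.216.232/29 (181.234.216.232 - 181.234.216.239) does not contain 181.234.152.238
  181.234.184.0/23 (181.234.184.0 - 181.234.185.255) does not contain 181.234.152.238
  181.234.24.0/22 (181.234.24.0 - 181.234.27.255) does not contain 181.234.152.238
  181.234.156.0/22 (181.234.156.0 - 181.234.159.255) does not contain 181.234.152.238
  181.234.184.0/21 (181.234.184.0 - 181.234.191.255) does not contain 181.234.152.238
  165.234.128.0/17 (165.234.128.0 - 165.234.255.255) does not contain 181.234.152.238
  181.226.0.0/15 (181.226.0.0 - 181.227.255.255) does not contain 181.234.152.238
  181.238.0.0/15 (181.238.0.0 - 181.239.255.255) does not contain 181.234.152.238
Longest matching prefix is /14 -> interface ge-0/0/15.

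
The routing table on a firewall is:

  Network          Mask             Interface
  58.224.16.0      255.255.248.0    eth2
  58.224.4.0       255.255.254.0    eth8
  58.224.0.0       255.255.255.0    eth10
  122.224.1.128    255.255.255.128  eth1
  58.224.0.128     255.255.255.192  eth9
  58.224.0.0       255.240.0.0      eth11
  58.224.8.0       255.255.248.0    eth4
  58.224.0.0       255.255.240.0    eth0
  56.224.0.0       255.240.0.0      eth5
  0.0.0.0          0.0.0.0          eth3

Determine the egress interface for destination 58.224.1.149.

eth0

Routes whose prefix contains 58.224.1.149:
  0.0.0.0/0 (default, matches everything) -> eth3
  58.224.0.0/12 (58.224.0.0 - 58.239.255.255) -> eth11
  58.224.0.0/20 (58.224.0.0 - 58.224.15.255) -> eth0
More-specific entries that do NOT match:
  58.224.0.128/26 (58.224.0.128 - 58.224.0.191) does not contain 58.224.1.149
  122.224.1.128/25 (122.224.1.128 - 122.224.1.255) does not contain 58.224.1.149
  58.224.0.0/24 (58.224.0.0 - 58.224.0.255) does not contain 58.224.1.149
  58.224.4.0/23 (58.224.4.0 - 58.224.5.255) does not contain 58.224.1.149
  58.224.16.0/21 (58.224.16.0 - 58.224.23.255) does not contain 58.224.1.149
  58.224.8.0/21 (58.224.8.0 - 58.224.15.255) does not contain 58.224.1.149
Longest matching prefix is /20 -> interface eth0.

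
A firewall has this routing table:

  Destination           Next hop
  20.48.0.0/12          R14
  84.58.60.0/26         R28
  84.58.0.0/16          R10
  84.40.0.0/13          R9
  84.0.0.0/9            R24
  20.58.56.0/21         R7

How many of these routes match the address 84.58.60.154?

2

Prefixes containing 84.58.60.154:
  84.0.0.0/9 (84.0.0.0 - 84.127.255.255)
  84.58.0.0/16 (84.58.0.0 - 84.58.255.255)
Total matching entries: 2.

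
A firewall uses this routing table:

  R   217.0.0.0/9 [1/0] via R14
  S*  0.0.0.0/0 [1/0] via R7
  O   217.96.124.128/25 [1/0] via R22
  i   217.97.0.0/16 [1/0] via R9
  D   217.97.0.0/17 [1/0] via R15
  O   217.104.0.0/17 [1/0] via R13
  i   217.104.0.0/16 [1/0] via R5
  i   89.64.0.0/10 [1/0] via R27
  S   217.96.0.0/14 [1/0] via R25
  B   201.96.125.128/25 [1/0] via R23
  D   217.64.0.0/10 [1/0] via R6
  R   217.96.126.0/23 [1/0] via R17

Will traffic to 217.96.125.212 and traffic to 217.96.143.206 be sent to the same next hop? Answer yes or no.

yes

217.96.125.212: longest match 217.96.0.0/14 -> R25
217.96.143.206: longest match 217.96.0.0/14 -> R25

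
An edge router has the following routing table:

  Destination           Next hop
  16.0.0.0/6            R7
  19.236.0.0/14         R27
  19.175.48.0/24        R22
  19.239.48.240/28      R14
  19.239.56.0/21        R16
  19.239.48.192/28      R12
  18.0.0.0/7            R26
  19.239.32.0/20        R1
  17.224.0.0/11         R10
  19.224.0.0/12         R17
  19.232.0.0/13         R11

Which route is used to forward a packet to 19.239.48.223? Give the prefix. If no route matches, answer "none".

19.236.0.0/14

Entries matching 19.239.48.223:
  16.0.0.0/6 (16.0.0.0 - 19.255.255.255)
  18.0.0.0/7 (18.0.0.0 - 19.255.255.255)
  19.224.0.0/12 (19.224.0.0 - 19.239.255.255)
  19.232.0.0/13 (19.232.0.0 - 19.239.255.255)
  19.236.0.0/14 (19.236.0.0 - 19.239.255.255)
Most specific is 19.236.0.0/14.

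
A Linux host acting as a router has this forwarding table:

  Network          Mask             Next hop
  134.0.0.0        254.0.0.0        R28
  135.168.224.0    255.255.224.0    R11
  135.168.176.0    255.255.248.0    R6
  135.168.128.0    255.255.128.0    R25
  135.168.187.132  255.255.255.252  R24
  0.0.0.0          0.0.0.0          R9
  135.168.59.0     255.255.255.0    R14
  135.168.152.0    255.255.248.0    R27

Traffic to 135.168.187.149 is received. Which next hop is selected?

R25

Routes whose prefix contains 135.168.187.149:
  0.0.0.0/0 (default, matches everything) -> R9
  134.0.0.0/7 (134.0.0.0 - 135.255.255.255) -> R28
  135.168.128.0/17 (135.168.128.0 - 135.168.255.255) -> R25
More-specific entries that do NOT match:
  135.168.187.132/30 (135.168.187.132 - 135.168.187.135) does not contain 135.168.187.149
  135.168.59.0/24 (135.168.59.0 - 135.168.59.255) does not contain 135.168.187.149
  135.168.176.0/21 (135.168.176.0 - 135.168.183.255) does not contain 135.168.187.149
  135.168.152.0/21 (135.168.152.0 - 135.168.159.255) does not contain 135.168.187.149
  135.168.224.0/19 (135.168.224.0 - 135.168.255.255) does not contain 135.168.187.149
Longest matching prefix is /17 -> next hop R25.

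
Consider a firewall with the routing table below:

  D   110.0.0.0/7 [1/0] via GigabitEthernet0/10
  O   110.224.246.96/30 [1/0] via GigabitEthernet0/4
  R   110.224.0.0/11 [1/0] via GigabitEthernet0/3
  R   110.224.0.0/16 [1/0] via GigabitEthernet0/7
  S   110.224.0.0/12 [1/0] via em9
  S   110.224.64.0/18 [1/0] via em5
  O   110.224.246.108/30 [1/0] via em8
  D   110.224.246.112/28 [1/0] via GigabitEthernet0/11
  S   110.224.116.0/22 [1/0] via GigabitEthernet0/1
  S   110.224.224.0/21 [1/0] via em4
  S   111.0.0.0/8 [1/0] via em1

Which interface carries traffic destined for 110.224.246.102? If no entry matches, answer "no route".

GigabitEthernet0/7

Routes whose prefix contains 110.224.246.102:
  110.0.0.0/7 (110.0.0.0 - 111.255.255.255) -> GigabitEthernet0/10
  110.224.0.0/11 (110.224.0.0 - 110.255.255.255) -> GigabitEthernet0/3
  110.224.0.0/12 (110.224.0.0 - 110.239.255.255) -> em9
  110.224.0.0/16 (110.224.0.0 - 110.224.255.255) -> GigabitEthernet0/7
More-specific entries that do NOT match:
  110.224.246.96/30 (110.224.246.96 - 110.224.246.99) does not contain 110.224.246.102
  110.224.246.108/30 (110.224.246.108 - 110.224.246.111) does not contain 110.224.246.102
  110.224.246.112/28 (110.224.246.112 - 110.224.246.127) does not contain 110.224.246.102
  110.224.116.0/22 (110.224.116.0 - 110.224.119.255) does not contain 110.224.246.102
  110.224.224.0/21 (110.224.224.0 - 110.224.231.255) does not contain 110.224.246.102
  110.224.64.0/18 (110.224.64.0 - 110.224.127.255) does not contain 110.224.246.102
Longest matching prefix is /16 -> interface GigabitEthernet0/7.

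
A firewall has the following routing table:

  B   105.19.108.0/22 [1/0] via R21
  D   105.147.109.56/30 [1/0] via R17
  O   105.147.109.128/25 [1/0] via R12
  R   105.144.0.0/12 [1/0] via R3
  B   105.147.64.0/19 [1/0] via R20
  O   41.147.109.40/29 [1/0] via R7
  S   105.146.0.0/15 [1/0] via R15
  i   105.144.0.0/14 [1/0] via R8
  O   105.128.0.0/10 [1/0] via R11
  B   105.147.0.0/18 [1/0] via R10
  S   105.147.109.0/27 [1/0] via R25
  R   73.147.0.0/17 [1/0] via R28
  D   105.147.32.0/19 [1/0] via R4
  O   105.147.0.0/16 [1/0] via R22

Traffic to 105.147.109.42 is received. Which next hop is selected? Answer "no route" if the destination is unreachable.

R22

Routes whose prefix contains 105.147.109.42:
  105.128.0.0/10 (105.128.0.0 - 105.191.255.255) -> R11
  105.144.0.0/12 (105.144.0.0 - 105.159.255.255) -> R3
  105.144.0.0/14 (105.144.0.0 - 105.147.255.255) -> R8
  105.146.0.0/15 (105.146.0.0 - 105.147.255.255) -> R15
  105.147.0.0/16 (105.147.0.0 - 105.147.255.255) -> R22
More-specific entries that do NOT match:
  105.147.109.56/30 (105.147.109.56 - 105.147.109.59) does not contain 105.147.109.42
  41.147.109.40/29 (41.147.109.40 - 41.147.109.47) does not contain 105.147.109.42
  105.147.109.0/27 (105.147.109.0 - 105.147.109.31) does not contain 105.147.109.42
  105.147.109.128/25 (105.147.109.128 - 105.147.109.255) does not contain 105.147.109.42
  105.19.108.0/22 (105.19.108.0 - 105.19.111.255) does not contain 105.147.109.42
  105.147.64.0/19 (105.147.64.0 - 105.147.95.255) does not contain 105.147.109.42
  105.147.32.0/19 (105.147.32.0 - 105.147.63.255) does not contain 105.147.109.42
  105.147.0.0/18 (105.147.0.0 - 105.147.63.255) does not contain 105.147.109.42
  73.147.0.0/17 (73.147.0.0 - 73.147.127.255) does not contain 105.147.109.42
Longest matching prefix is /16 -> next hop R22.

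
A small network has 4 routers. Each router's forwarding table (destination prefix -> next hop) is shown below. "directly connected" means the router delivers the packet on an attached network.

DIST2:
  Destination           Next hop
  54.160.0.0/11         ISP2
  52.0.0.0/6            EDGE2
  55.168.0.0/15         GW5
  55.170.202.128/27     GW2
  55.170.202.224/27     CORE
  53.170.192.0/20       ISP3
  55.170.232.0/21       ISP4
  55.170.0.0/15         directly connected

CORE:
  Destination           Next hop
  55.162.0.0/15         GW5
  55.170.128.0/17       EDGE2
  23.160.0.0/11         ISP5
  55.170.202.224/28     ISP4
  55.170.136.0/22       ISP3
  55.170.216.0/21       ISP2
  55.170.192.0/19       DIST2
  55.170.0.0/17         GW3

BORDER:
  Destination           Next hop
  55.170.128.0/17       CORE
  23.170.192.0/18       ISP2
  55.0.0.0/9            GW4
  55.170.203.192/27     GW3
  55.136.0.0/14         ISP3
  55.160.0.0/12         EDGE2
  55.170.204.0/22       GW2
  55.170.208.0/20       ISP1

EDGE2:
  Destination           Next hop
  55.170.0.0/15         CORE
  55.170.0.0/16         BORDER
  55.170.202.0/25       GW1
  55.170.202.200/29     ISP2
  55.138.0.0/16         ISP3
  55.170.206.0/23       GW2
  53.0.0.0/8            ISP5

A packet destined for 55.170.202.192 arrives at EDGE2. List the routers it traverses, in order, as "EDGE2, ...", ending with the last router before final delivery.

At EDGE2: longest match for 55.170.202.192 is 55.170.0.0/16 -> BORDER
At BORDER: longest match for 55.170.202.192 is 55.170.128.0/17 -> CORE
At CORE: longest match for 55.170.202.192 is 55.170.192.0/19 -> DIST2
At DIST2: longest match for 55.170.202.192 is 55.170.0.0/15 -> directly connected

EDGE2, BORDER, CORE, DIST2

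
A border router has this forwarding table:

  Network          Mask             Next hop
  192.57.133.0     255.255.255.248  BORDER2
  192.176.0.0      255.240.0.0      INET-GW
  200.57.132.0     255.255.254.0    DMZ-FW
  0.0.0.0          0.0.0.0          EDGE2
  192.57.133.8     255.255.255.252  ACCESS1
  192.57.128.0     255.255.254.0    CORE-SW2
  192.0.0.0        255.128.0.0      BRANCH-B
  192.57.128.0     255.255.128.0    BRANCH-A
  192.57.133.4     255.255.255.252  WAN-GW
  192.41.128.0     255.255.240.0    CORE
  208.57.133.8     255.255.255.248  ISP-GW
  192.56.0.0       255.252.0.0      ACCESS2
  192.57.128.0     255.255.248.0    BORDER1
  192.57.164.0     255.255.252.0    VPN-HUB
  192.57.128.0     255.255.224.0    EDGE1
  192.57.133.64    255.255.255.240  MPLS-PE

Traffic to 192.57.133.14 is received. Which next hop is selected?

BORDER1

Routes whose prefix contains 192.57.133.14:
  0.0.0.0/0 (default, matches everything) -> EDGE2
  192.0.0.0/9 (192.0.0.0 - 192.127.255.255) -> BRANCH-B
  192.56.0.0/14 (192.56.0.0 - 192.59.255.255) -> ACCESS2
  192.57.128.0/17 (192.57.128.0 - 192.57.255.255) -> BRANCH-A
  192.57.128.0/19 (192.57.128.0 - 192.57.159.255) -> EDGE1
  192.57.128.0/21 (192.57.128.0 - 192.57.135.255) -> BORDER1
More-specific entries that do NOT match:
  192.57.133.8/30 (192.57.133.8 - 192.57.133.11) does not contain 192.57.133.14
  192.57.133.4/30 (192.57.133.4 - 192.57.133.7) does not contain 192.57.133.14
  192.57.133.0/29 (192.57.133.0 - 192.57.133.7) does not contain 192.57.133.14
  208.57.133.8/29 (208.57.133.8 - 208.57.133.15) does not contain 192.57.133.14
  192.57.133.64/28 (192.57.133.64 - 192.57.133.79) does not contain 192.57.133.14
  200.57.132.0/23 (200.57.132.0 - 200.57.133.255) does not contain 192.57.133.14
  192.57.128.0/23 (192.57.128.0 - 192.57.129.255) does not contain 192.57.133.14
  192.57.164.0/22 (192.57.164.0 - 192.57.167.255) does not contain 192.57.133.14
Longest matching prefix is /21 -> next hop BORDER1.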